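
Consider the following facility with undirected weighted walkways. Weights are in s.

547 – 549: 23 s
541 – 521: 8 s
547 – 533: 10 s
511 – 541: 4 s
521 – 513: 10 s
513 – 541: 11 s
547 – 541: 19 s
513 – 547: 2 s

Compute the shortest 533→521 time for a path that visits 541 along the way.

Best 533 to 541: 533 → 547 → 513 → 541 costing 23
Shortest 541→521: 541 → 521 = 8
Total via 541: 23 + 8 = 31 s.

31 s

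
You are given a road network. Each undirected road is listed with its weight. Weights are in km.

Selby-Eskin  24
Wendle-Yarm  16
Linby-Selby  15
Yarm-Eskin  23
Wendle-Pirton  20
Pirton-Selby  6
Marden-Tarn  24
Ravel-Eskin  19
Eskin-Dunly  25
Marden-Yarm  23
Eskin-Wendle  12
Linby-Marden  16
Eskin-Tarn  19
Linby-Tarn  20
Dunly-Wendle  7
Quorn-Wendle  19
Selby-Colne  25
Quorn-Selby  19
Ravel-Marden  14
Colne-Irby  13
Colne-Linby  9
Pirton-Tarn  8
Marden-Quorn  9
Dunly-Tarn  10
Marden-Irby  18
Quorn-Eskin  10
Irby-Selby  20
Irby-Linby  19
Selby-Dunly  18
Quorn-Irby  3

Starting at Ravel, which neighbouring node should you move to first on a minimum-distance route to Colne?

Compare a few routes:
Ravel - Marden - Quorn - Irby - Colne: 14+9+3+13 = 39
Ravel - Marden - Irby - Colne: 14+18+13 = 45
Cheapest is Ravel - Marden - Quorn - Irby - Colne at 39 km.
So from Ravel the first move is to Marden.

Marden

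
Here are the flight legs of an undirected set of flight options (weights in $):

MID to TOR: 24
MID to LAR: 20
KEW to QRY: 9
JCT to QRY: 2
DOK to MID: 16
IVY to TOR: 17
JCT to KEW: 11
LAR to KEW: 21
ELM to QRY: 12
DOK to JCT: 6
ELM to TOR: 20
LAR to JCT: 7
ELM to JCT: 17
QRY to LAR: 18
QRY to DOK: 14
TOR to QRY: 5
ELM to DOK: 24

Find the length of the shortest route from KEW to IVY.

$31

Candidate routes:
KEW → JCT → QRY → TOR → IVY: 11+2+5+17 = 35
KEW → QRY → TOR → IVY: 9+5+17 = 31
Cheapest is KEW → QRY → TOR → IVY at $31.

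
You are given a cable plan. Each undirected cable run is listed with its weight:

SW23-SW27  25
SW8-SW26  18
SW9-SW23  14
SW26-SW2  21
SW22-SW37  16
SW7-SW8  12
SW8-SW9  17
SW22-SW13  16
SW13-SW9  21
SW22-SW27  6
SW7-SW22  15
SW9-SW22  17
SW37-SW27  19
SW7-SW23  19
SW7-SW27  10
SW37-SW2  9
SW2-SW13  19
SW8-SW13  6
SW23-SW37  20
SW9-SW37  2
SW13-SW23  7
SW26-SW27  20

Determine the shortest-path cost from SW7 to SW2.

37

Candidate routes:
SW7 → SW8 → SW13 → SW2: 12+6+19 = 37
SW7 → SW27 → SW37 → SW2: 10+19+9 = 38
SW7 → SW8 → SW9 → SW37 → SW2: 12+17+2+9 = 40
Cheapest is SW7 → SW8 → SW13 → SW2 at 37.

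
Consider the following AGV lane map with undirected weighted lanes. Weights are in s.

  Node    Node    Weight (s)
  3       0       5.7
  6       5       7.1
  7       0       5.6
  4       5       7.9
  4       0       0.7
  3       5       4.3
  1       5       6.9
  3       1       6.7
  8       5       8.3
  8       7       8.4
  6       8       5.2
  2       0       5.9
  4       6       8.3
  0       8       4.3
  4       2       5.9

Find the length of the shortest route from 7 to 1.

18 s

Settle nodes by increasing distance from 7:
7: 0
0: 5.6  (via 7)
4: 6.3  (via 0)
8: 8.4  (via 7)
3: 11.3  (via 0)
2: 11.5  (via 0)
6: 13.6  (via 8)
5: 14.2  (via 4)
1: 18  (via 3)
Shortest route: 7–0–3–1 = 18 s.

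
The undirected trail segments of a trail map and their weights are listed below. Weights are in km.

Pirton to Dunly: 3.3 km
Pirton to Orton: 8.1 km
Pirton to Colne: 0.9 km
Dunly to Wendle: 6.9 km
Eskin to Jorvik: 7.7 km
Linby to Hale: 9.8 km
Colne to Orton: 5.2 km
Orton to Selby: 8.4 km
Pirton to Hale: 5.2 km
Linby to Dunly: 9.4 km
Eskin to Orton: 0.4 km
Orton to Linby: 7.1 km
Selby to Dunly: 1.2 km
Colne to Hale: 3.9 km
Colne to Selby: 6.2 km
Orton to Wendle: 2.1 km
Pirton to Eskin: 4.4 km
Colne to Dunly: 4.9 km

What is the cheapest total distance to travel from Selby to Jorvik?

Settle nodes by increasing distance from Selby:
Selby: 0
Dunly: 1.2  (via Selby)
Pirton: 4.5  (via Dunly)
Colne: 5.4  (via Pirton)
Wendle: 8.1  (via Dunly)
Orton: 8.4  (via Selby)
Eskin: 8.8  (via Orton)
Hale: 9.3  (via Colne)
Linby: 10.6  (via Dunly)
Jorvik: 16.5  (via Eskin)
Shortest route: Selby → Orton → Eskin → Jorvik = 16.5 km.

16.5 km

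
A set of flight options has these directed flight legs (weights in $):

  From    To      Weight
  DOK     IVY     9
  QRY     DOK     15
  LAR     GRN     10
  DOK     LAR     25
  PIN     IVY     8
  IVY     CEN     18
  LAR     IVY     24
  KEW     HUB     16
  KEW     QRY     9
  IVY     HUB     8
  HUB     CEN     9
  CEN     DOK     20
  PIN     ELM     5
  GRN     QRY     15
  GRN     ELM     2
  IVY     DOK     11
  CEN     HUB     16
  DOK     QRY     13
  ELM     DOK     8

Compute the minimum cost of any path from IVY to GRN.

Candidate routes:
IVY → HUB → CEN → DOK → LAR → GRN: 8+9+20+25+10 = 72
IVY → DOK → LAR → GRN: 11+25+10 = 46
Cheapest is IVY → DOK → LAR → GRN at $46.

$46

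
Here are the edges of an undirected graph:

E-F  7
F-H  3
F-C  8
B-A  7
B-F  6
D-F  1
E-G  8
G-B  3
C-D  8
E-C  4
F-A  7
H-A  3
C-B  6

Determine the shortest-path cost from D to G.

10

Compare a few routes:
D → F → E → G: 1+7+8 = 16
D → F → B → G: 1+6+3 = 10
Cheapest is D → F → B → G at 10.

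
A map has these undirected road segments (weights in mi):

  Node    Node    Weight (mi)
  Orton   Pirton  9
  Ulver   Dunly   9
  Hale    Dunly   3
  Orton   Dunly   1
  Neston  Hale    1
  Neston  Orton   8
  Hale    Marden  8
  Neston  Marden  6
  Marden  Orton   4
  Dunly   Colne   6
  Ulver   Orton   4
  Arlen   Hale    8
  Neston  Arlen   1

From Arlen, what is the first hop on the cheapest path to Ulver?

Compare a few routes:
Arlen–Neston–Hale–Dunly–Orton–Ulver: 1+1+3+1+4 = 10
Arlen–Neston–Hale–Dunly–Ulver: 1+1+3+9 = 14
Arlen–Neston–Orton–Ulver: 1+8+4 = 13
The minimum is 10 mi via Arlen–Neston–Hale–Dunly–Orton–Ulver.
So from Arlen the first move is to Neston.

Neston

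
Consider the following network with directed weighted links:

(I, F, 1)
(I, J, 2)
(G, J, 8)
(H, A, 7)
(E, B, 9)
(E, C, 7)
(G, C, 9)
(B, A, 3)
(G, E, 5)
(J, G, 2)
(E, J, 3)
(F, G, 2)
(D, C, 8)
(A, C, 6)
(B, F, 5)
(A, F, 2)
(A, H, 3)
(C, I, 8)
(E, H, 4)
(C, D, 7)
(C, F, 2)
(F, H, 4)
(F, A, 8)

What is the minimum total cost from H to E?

Settle nodes by increasing distance from H:
H: 0
A: 7  (via H)
F: 9  (via A)
G: 11  (via F)
C: 13  (via A)
E: 16  (via G)
Shortest route: H–A–F–G–E = 16.

16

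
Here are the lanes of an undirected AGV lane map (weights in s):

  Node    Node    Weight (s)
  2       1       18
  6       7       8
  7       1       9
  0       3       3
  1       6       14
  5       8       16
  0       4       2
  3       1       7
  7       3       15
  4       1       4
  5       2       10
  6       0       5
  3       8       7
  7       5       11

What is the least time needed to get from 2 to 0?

Candidate routes:
2 - 1 - 3 - 0: 18+7+3 = 28
2 - 5 - 7 - 6 - 0: 10+11+8+5 = 34
2 - 1 - 4 - 0: 18+4+2 = 24
2 - 5 - 7 - 1 - 4 - 0: 10+11+9+4+2 = 36
Cheapest is 2 - 1 - 4 - 0 at 24 s.

24 s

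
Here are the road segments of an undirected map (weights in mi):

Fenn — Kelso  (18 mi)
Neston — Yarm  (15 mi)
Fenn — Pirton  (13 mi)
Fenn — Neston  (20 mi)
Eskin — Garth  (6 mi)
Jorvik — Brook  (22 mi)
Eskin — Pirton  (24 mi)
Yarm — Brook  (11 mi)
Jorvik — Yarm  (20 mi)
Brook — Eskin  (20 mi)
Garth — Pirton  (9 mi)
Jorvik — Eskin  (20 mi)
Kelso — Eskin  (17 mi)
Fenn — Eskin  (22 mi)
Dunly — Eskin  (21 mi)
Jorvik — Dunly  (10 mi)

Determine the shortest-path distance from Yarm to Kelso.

48 mi

Settle nodes by increasing distance from Yarm:
Yarm: 0
Brook: 11  (via Yarm)
Neston: 15  (via Yarm)
Jorvik: 20  (via Yarm)
Dunly: 30  (via Jorvik)
Eskin: 31  (via Brook)
Fenn: 35  (via Neston)
Garth: 37  (via Eskin)
Pirton: 46  (via Garth)
Kelso: 48  (via Eskin)
Shortest route: Yarm–Brook–Eskin–Kelso = 48 mi.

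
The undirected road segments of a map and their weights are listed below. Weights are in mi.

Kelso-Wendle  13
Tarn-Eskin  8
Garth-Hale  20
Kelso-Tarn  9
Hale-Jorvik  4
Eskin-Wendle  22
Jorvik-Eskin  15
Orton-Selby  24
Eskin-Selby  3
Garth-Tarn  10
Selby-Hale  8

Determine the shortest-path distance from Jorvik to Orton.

Settle nodes by increasing distance from Jorvik:
Jorvik: 0
Hale: 4  (via Jorvik)
Selby: 12  (via Hale)
Eskin: 15  (via Jorvik)
Tarn: 23  (via Eskin)
Garth: 24  (via Hale)
Kelso: 32  (via Tarn)
Orton: 36  (via Selby)
Shortest route: Jorvik → Hale → Selby → Orton = 36 mi.

36 mi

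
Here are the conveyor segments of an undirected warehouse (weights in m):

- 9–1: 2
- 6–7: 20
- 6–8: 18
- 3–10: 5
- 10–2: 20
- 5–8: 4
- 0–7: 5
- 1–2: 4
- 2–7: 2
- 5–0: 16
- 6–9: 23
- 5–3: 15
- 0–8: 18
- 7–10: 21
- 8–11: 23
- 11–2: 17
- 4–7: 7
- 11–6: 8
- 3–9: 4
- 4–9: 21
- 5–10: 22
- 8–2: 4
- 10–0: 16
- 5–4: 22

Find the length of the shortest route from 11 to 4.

26 m

Settle nodes by increasing distance from 11:
11: 0
6: 8  (via 11)
2: 17  (via 11)
7: 19  (via 2)
1: 21  (via 2)
8: 21  (via 2)
9: 23  (via 1)
0: 24  (via 7)
5: 25  (via 8)
4: 26  (via 7)
Shortest route: 11–2–7–4 = 26 m.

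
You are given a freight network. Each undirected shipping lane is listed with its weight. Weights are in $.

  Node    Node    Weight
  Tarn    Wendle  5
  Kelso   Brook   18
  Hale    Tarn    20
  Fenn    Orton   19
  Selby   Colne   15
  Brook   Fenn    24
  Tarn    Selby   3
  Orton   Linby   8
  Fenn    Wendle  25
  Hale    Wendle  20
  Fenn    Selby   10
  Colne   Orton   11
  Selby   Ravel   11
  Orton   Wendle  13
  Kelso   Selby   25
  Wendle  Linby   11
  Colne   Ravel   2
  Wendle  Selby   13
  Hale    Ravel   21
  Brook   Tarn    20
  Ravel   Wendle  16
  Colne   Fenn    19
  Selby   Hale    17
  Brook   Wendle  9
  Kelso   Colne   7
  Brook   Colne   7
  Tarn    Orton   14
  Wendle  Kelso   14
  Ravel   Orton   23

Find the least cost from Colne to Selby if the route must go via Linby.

Shortest Colne→Linby: Colne–Orton–Linby = 19
Shortest Linby→Selby: Linby–Wendle–Tarn–Selby = 19
Total via Linby: 19 + 19 = $38.

$38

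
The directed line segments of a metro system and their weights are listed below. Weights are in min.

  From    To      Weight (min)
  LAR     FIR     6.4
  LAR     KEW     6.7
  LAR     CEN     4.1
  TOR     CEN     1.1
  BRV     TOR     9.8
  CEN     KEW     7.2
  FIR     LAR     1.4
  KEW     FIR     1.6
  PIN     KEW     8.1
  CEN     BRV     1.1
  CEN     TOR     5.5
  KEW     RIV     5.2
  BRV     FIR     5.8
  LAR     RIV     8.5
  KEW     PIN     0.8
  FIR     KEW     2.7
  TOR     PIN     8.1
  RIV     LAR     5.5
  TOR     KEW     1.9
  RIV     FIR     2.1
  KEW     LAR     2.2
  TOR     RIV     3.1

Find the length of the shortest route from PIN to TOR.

Compare a few routes:
PIN → KEW → LAR → CEN → BRV → TOR: 8.1+2.2+4.1+1.1+9.8 = 25.3
PIN → KEW → FIR → LAR → CEN → TOR: 8.1+1.6+1.4+4.1+5.5 = 20.7
PIN → KEW → LAR → CEN → TOR: 8.1+2.2+4.1+5.5 = 19.9
The minimum is 19.9 min via PIN → KEW → LAR → CEN → TOR.

19.9 min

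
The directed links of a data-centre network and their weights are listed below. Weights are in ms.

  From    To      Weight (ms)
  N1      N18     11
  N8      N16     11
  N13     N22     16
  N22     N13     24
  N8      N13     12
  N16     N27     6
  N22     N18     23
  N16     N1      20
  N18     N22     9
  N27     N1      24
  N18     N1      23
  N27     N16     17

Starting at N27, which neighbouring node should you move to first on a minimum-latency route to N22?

N1

Enumerating some paths:
N27 - N1 - N18 - N22: 24+11+9 = 44
N27 - N16 - N1 - N18 - N22: 17+20+11+9 = 57
The minimum is 44 ms via N27 - N1 - N18 - N22.
So from N27 the first move is to N1.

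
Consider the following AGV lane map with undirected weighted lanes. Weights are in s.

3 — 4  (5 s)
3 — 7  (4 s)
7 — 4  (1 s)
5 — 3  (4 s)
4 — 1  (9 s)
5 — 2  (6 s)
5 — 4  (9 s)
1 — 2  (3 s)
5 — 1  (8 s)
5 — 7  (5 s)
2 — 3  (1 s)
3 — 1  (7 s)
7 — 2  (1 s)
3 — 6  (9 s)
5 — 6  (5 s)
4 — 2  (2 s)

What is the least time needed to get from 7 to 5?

Settle nodes by increasing distance from 7:
7: 0
2: 1  (via 7)
4: 1  (via 7)
3: 2  (via 2)
1: 4  (via 2)
5: 5  (via 7)
Shortest route: 7–5 = 5 s.

5 s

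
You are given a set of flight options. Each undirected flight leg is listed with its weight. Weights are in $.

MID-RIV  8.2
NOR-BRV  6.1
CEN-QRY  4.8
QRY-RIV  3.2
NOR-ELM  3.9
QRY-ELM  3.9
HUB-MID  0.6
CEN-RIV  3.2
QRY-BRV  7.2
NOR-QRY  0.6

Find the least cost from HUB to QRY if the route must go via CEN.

$16.8

Best HUB to CEN: HUB–MID–RIV–CEN costing 12
Best CEN to QRY: CEN–QRY costing 4.8
Total via CEN: 12 + 4.8 = $16.8.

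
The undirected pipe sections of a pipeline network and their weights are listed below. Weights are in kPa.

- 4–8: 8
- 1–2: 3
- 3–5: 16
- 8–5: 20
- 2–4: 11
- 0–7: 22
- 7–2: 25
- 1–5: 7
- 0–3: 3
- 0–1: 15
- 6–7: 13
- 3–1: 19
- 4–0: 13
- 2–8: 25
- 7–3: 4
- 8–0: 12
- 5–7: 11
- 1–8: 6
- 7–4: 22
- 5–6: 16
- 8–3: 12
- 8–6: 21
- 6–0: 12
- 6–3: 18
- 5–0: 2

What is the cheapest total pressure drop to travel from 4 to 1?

14 kPa

Candidate routes:
4 - 8 - 1: 8+6 = 14
4 - 0 - 1: 13+15 = 28
4 - 0 - 5 - 1: 13+2+7 = 22
Cheapest is 4 - 8 - 1 at 14 kPa.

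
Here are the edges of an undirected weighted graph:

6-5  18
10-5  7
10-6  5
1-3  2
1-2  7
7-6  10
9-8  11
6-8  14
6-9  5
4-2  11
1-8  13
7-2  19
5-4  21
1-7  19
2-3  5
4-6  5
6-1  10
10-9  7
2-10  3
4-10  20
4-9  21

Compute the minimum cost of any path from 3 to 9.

15

Compare a few routes:
3 → 2 → 10 → 9: 5+3+7 = 15
3 → 1 → 6 → 9: 2+10+5 = 17
3 → 2 → 10 → 6 → 9: 5+3+5+5 = 18
Cheapest is 3 → 2 → 10 → 9 at 15.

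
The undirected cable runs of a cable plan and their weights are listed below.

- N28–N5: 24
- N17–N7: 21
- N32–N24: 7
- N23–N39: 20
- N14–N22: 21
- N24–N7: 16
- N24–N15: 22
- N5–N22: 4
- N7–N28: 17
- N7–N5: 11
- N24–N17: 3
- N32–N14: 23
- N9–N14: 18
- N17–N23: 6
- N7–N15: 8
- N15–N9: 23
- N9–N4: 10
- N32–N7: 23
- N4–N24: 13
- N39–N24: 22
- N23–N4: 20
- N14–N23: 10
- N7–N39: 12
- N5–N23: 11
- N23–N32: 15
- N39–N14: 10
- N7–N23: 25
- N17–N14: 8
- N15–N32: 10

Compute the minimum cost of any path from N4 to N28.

Settle nodes by increasing distance from N4:
N4: 0
N9: 10  (via N4)
N24: 13  (via N4)
N17: 16  (via N24)
N23: 20  (via N4)
N32: 20  (via N24)
N14: 24  (via N17)
N7: 29  (via N24)
N15: 30  (via N32)
N5: 31  (via N23)
N39: 34  (via N14)
N22: 35  (via N5)
N28: 46  (via N7)
Shortest route: N4 → N24 → N7 → N28 = 46.

46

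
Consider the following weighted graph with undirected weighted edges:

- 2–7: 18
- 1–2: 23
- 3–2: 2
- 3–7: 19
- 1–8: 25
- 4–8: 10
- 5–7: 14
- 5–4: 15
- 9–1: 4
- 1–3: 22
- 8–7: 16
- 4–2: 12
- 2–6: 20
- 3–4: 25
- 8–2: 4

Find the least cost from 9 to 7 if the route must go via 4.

65

Best 9 to 4: 9 → 1 → 2 → 4 costing 39
Shortest 4→7: 4 → 8 → 7 = 26
Total via 4: 39 + 26 = 65.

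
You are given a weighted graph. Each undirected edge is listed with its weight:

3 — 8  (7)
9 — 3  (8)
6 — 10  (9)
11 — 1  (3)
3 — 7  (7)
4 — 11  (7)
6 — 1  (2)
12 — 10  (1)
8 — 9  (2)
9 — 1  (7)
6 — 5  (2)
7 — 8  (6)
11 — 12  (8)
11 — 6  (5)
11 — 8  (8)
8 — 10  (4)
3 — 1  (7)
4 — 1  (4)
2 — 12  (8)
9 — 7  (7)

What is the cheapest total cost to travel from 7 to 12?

Running Dijkstra from 7:
7: 0
8: 6  (via 7)
3: 7  (via 7)
9: 7  (via 7)
10: 10  (via 8)
12: 11  (via 10)
Shortest route: 7 → 8 → 10 → 12 = 11.

11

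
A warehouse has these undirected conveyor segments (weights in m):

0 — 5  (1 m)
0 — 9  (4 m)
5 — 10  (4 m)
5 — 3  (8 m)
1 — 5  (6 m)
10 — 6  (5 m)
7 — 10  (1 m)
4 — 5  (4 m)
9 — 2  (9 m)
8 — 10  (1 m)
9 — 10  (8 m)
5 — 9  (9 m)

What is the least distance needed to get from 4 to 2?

Settle nodes by increasing distance from 4:
4: 0
5: 4  (via 4)
0: 5  (via 5)
10: 8  (via 5)
7: 9  (via 10)
8: 9  (via 10)
9: 9  (via 0)
1: 10  (via 5)
3: 12  (via 5)
6: 13  (via 10)
2: 18  (via 9)
Shortest route: 4 → 5 → 0 → 9 → 2 = 18 m.

18 m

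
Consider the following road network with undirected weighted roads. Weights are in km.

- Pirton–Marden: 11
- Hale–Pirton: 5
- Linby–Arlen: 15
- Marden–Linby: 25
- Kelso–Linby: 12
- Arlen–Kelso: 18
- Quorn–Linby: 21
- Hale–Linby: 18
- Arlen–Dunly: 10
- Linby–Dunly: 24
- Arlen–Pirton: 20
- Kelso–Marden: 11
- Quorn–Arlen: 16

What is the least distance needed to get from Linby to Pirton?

Enumerating some paths:
Linby–Marden–Pirton: 25+11 = 36
Linby–Arlen–Pirton: 15+20 = 35
Linby–Hale–Pirton: 18+5 = 23
Linby–Kelso–Marden–Pirton: 12+11+11 = 34
Cheapest is Linby–Hale–Pirton at 23 km.

23 km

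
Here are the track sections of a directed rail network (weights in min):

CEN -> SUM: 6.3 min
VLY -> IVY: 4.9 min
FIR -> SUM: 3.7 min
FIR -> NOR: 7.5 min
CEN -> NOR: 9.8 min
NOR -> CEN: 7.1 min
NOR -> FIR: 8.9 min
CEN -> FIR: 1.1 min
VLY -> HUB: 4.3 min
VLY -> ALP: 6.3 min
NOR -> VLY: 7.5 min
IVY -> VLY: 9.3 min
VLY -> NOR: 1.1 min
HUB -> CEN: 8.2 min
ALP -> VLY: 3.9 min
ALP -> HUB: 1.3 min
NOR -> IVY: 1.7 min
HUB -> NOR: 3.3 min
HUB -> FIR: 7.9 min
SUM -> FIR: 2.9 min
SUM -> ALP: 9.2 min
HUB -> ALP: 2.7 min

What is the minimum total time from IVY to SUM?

Compare a few routes:
IVY–VLY–HUB–FIR–SUM: 9.3+4.3+7.9+3.7 = 25.2
IVY–VLY–NOR–FIR–SUM: 9.3+1.1+8.9+3.7 = 23
IVY–VLY–NOR–CEN–FIR–SUM: 9.3+1.1+7.1+1.1+3.7 = 22.3
IVY–VLY–NOR–CEN–SUM: 9.3+1.1+7.1+6.3 = 23.8
Cheapest is IVY–VLY–NOR–CEN–FIR–SUM at 22.3 min.

22.3 min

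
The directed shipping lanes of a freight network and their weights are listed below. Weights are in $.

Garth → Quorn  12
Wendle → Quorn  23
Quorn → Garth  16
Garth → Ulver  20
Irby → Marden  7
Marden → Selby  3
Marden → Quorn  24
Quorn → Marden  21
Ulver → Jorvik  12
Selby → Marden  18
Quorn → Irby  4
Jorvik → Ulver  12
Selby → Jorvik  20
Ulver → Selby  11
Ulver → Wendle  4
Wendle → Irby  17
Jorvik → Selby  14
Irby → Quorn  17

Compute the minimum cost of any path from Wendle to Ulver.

Candidate routes:
Wendle - Quorn - Irby - Marden - Selby - Jorvik - Ulver: 23+4+7+3+20+12 = 69
Wendle - Quorn - Garth - Ulver: 23+16+20 = 59
The minimum is $59 via Wendle - Quorn - Garth - Ulver.

$59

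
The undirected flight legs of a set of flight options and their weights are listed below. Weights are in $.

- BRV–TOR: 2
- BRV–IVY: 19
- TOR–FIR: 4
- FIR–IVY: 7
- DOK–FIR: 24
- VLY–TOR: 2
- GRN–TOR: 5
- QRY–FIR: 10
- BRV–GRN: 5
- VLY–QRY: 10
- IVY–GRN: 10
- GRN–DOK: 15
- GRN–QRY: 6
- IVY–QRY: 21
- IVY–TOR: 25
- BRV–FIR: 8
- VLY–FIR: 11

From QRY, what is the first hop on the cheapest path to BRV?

GRN

Enumerating some paths:
QRY - GRN - BRV: 6+5 = 11
QRY - VLY - TOR - BRV: 10+2+2 = 14
QRY - GRN - TOR - BRV: 6+5+2 = 13
Cheapest is QRY - GRN - BRV at $11.
So from QRY the first move is to GRN.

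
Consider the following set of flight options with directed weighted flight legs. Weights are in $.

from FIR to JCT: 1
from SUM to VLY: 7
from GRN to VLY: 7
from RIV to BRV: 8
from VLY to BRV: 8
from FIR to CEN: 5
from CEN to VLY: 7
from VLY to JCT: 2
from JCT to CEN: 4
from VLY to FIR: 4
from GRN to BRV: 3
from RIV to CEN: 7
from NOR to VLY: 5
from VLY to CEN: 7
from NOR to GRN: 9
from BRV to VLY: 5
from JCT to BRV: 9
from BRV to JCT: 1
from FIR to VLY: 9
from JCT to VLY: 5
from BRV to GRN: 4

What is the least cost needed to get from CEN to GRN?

$19

Enumerating some paths:
CEN → VLY → JCT → BRV → GRN: 7+2+9+4 = 22
CEN → VLY → BRV → GRN: 7+8+4 = 19
The minimum is $19 via CEN → VLY → BRV → GRN.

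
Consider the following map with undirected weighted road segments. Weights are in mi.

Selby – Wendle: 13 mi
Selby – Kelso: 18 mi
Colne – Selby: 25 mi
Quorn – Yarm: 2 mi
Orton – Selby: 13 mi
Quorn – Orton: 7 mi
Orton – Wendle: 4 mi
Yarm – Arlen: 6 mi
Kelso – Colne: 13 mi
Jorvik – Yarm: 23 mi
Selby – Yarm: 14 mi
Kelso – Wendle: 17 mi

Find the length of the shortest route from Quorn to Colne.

41 mi

Running Dijkstra from Quorn:
Quorn: 0
Yarm: 2  (via Quorn)
Orton: 7  (via Quorn)
Arlen: 8  (via Yarm)
Wendle: 11  (via Orton)
Selby: 16  (via Yarm)
Jorvik: 25  (via Yarm)
Kelso: 28  (via Wendle)
Colne: 41  (via Selby)
Shortest route: Quorn–Yarm–Selby–Colne = 41 mi.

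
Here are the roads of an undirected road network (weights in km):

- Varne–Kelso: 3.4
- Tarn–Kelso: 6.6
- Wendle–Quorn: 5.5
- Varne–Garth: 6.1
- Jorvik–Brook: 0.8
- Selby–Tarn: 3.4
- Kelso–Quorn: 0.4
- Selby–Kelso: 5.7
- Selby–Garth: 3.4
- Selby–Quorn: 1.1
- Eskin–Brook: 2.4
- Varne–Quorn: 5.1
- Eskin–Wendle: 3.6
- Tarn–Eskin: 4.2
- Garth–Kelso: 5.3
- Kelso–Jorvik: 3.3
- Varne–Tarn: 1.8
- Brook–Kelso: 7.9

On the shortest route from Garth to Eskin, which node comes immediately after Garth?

Selby

Candidate routes:
Garth - Selby - Tarn - Eskin: 3.4+3.4+4.2 = 11
Garth - Selby - Quorn - Kelso - Jorvik - Brook - Eskin: 3.4+1.1+0.4+3.3+0.8+2.4 = 11.4
The minimum is 11 km via Garth - Selby - Tarn - Eskin.
So from Garth the first move is to Selby.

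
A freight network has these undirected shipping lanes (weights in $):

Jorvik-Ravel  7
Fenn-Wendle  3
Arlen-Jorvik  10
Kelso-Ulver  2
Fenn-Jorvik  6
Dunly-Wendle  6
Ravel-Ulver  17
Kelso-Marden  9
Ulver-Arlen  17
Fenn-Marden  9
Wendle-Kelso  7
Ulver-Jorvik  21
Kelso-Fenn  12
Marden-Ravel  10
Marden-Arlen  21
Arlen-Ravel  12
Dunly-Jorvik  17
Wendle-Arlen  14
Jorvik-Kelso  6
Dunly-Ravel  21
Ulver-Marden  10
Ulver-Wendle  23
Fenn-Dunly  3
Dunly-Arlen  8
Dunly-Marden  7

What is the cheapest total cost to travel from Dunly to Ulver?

$15

Settle nodes by increasing distance from Dunly:
Dunly: 0
Fenn: 3  (via Dunly)
Wendle: 6  (via Dunly)
Marden: 7  (via Dunly)
Arlen: 8  (via Dunly)
Jorvik: 9  (via Fenn)
Kelso: 13  (via Wendle)
Ulver: 15  (via Kelso)
Shortest route: Dunly → Wendle → Kelso → Ulver = $15.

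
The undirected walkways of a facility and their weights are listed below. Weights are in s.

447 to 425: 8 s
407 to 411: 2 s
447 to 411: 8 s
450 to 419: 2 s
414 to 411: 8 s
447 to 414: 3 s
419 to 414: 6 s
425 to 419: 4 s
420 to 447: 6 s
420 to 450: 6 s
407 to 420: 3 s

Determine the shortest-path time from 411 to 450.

11 s

Shortest distances from 411:
411: 0
407: 2  (via 411)
420: 5  (via 407)
447: 8  (via 411)
414: 8  (via 411)
450: 11  (via 420)
Shortest route: 411 → 407 → 420 → 450 = 11 s.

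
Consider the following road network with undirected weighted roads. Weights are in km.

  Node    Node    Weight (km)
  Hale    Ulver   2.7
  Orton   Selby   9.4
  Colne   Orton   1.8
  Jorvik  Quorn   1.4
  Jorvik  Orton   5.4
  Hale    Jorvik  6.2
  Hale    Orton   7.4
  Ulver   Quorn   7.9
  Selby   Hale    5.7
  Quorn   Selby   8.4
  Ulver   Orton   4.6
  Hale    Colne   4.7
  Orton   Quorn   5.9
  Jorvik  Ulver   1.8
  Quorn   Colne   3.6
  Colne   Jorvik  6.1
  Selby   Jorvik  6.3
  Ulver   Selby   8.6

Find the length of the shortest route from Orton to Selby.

Compare a few routes:
Orton–Selby: 9.4 = 9.4
Orton–Jorvik–Selby: 5.4+6.3 = 11.7
Orton–Colne–Hale–Selby: 1.8+4.7+5.7 = 12.2
Cheapest is Orton–Selby at 9.4 km.

9.4 km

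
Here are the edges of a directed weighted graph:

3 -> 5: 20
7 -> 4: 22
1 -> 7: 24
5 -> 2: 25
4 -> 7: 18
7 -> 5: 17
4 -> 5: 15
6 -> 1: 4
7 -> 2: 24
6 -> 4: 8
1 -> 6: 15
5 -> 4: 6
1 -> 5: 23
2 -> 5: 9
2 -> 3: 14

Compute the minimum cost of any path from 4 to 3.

54

Settle nodes by increasing distance from 4:
4: 0
5: 15  (via 4)
7: 18  (via 4)
2: 40  (via 5)
3: 54  (via 2)
Shortest route: 4–5–2–3 = 54.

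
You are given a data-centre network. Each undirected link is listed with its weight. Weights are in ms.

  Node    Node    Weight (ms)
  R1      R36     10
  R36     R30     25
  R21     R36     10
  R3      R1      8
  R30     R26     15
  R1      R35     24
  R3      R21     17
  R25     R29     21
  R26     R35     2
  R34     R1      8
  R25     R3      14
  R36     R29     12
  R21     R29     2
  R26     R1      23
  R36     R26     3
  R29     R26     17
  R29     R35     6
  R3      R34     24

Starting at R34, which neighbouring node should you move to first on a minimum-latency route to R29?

R1

Enumerating some paths:
R34 - R1 - R36 - R26 - R35 - R29: 8+10+3+2+6 = 29
R34 - R1 - R36 - R29: 8+10+12 = 30
Cheapest is R34 - R1 - R36 - R26 - R35 - R29 at 29 ms.
So from R34 the first move is to R1.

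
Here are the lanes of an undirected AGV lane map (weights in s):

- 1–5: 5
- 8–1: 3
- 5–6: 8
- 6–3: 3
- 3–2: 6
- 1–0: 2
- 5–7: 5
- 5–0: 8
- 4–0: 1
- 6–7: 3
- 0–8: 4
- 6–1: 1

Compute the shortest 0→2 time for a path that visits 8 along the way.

Best 0 to 8: 0 → 8 costing 4
Shortest 8→2: 8 → 1 → 6 → 3 → 2 = 13
Total via 8: 4 + 13 = 17 s.

17 s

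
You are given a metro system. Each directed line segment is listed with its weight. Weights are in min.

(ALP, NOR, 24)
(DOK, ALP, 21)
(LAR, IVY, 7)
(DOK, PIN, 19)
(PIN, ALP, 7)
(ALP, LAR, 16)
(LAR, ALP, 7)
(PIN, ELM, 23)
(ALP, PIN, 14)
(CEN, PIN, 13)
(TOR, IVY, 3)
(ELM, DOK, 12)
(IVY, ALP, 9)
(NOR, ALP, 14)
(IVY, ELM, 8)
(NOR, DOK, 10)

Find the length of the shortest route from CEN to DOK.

Running Dijkstra from CEN:
CEN: 0
PIN: 13  (via CEN)
ALP: 20  (via PIN)
ELM: 36  (via PIN)
LAR: 36  (via ALP)
IVY: 43  (via LAR)
NOR: 44  (via ALP)
DOK: 48  (via ELM)
Shortest route: CEN–PIN–ELM–DOK = 48 min.

48 min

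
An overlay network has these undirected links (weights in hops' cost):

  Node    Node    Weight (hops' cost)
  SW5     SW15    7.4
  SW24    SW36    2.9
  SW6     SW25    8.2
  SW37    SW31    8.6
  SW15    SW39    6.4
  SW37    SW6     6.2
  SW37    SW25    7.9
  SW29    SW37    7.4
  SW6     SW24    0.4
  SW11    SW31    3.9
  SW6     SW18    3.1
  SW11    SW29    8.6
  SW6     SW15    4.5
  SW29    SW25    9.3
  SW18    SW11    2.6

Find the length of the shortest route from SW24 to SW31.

10 hops' cost

Candidate routes:
SW24–SW6–SW37–SW31: 0.4+6.2+8.6 = 15.2
SW24–SW6–SW18–SW11–SW31: 0.4+3.1+2.6+3.9 = 10
The minimum is 10 hops' cost via SW24–SW6–SW18–SW11–SW31.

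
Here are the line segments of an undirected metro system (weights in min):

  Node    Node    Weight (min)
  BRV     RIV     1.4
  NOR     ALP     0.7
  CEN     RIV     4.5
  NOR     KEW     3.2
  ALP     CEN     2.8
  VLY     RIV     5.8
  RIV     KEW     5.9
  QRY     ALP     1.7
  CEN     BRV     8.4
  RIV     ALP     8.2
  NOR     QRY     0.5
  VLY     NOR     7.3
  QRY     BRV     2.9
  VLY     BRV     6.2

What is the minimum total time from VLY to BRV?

Running Dijkstra from VLY:
VLY: 0
RIV: 5.8  (via VLY)
BRV: 6.2  (via VLY)
Shortest route: VLY–BRV = 6.2 min.

6.2 min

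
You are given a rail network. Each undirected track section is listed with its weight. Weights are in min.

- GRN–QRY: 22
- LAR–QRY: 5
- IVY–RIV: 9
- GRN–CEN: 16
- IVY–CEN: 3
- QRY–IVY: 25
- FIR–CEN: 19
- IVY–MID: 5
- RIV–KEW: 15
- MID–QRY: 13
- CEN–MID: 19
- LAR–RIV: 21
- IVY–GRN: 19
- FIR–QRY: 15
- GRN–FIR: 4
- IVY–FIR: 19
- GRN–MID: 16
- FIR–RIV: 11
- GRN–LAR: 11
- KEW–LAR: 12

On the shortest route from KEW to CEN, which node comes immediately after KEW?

Enumerating some paths:
KEW–LAR–QRY–MID–IVY–CEN: 12+5+13+5+3 = 38
KEW–RIV–IVY–CEN: 15+9+3 = 27
KEW–LAR–GRN–CEN: 12+11+16 = 39
Cheapest is KEW–RIV–IVY–CEN at 27 min.
So from KEW the first move is to RIV.

RIV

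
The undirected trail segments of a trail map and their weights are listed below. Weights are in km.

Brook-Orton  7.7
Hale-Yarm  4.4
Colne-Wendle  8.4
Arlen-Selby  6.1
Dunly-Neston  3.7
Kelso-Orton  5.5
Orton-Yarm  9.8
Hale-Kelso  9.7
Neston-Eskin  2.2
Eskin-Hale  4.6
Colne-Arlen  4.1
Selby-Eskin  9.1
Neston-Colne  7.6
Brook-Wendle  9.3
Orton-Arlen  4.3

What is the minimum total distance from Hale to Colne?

Settle nodes by increasing distance from Hale:
Hale: 0
Yarm: 4.4  (via Hale)
Eskin: 4.6  (via Hale)
Neston: 6.8  (via Eskin)
Kelso: 9.7  (via Hale)
Dunly: 10.5  (via Neston)
Selby: 13.7  (via Eskin)
Orton: 14.2  (via Yarm)
Colne: 14.4  (via Neston)
Shortest route: Hale → Eskin → Neston → Colne = 14.4 km.

14.4 km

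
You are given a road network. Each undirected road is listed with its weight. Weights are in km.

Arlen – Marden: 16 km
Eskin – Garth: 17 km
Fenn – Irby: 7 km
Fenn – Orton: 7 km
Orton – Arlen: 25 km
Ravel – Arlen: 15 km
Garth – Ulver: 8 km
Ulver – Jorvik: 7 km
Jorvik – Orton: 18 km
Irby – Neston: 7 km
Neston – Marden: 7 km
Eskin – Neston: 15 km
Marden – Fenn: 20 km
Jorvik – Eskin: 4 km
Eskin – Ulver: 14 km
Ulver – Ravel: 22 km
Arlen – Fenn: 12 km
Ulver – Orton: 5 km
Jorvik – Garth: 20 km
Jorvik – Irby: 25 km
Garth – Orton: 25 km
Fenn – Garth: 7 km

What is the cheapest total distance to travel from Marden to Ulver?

32 km

Enumerating some paths:
Marden–Neston–Eskin–Jorvik–Ulver: 7+15+4+7 = 33
Marden–Fenn–Orton–Ulver: 20+7+5 = 32
Cheapest is Marden–Fenn–Orton–Ulver at 32 km.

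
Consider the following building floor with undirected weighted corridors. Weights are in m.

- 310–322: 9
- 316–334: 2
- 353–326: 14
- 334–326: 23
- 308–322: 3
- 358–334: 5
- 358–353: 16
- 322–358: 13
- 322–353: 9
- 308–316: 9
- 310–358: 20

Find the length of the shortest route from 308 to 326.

Running Dijkstra from 308:
308: 0
322: 3  (via 308)
316: 9  (via 308)
334: 11  (via 316)
353: 12  (via 322)
310: 12  (via 322)
358: 16  (via 322)
326: 26  (via 353)
Shortest route: 308–322–353–326 = 26 m.

26 m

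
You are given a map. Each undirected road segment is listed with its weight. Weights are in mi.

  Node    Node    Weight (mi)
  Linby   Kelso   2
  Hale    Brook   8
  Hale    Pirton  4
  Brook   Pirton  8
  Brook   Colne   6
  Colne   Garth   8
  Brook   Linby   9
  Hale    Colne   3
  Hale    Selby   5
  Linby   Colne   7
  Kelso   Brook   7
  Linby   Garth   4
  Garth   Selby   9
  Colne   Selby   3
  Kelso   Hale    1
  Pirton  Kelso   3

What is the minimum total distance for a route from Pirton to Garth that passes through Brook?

Shortest Pirton→Brook: Pirton–Brook = 8
Best Brook to Garth: Brook–Linby–Garth costing 13
Total via Brook: 8 + 13 = 21 mi.

21 mi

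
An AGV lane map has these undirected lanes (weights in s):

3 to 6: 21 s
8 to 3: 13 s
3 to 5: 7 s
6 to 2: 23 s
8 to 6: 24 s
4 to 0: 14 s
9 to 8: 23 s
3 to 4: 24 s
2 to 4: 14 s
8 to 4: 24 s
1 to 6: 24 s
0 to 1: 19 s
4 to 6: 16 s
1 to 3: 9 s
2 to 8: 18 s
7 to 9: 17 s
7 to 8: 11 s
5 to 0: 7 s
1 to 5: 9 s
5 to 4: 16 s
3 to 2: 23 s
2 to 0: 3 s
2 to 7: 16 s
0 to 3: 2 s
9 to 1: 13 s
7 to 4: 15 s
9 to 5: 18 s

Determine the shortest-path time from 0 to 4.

14 s

Enumerating some paths:
0–2–4: 3+14 = 17
0–4: 14 = 14
Cheapest is 0–4 at 14 s.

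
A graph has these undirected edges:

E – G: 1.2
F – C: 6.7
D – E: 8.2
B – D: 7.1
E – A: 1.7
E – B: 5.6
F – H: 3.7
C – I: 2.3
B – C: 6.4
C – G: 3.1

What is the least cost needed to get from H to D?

Running Dijkstra from H:
H: 0
F: 3.7  (via H)
C: 10.4  (via F)
I: 12.7  (via C)
G: 13.5  (via C)
E: 14.7  (via G)
A: 16.4  (via E)
B: 16.8  (via C)
D: 22.9  (via E)
Shortest route: H → F → C → G → E → D = 22.9.

22.9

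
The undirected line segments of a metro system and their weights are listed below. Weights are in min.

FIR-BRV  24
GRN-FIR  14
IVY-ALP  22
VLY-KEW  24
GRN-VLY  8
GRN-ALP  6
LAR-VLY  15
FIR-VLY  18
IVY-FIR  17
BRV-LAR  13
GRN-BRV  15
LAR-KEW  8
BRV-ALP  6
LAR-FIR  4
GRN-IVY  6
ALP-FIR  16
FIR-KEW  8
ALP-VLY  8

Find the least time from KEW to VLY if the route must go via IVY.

39 min

Best KEW to IVY: KEW → FIR → IVY costing 25
Best IVY to VLY: IVY → GRN → VLY costing 14
Total via IVY: 25 + 14 = 39 min.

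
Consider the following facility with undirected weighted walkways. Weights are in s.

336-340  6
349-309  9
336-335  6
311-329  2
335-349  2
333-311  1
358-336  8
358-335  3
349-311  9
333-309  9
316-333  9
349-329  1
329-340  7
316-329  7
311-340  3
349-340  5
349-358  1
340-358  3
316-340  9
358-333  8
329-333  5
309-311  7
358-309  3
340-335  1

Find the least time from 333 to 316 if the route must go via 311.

Best 333 to 311: 333 → 311 costing 1
Shortest 311→316: 311 → 329 → 316 = 9
Total via 311: 1 + 9 = 10 s.

10 s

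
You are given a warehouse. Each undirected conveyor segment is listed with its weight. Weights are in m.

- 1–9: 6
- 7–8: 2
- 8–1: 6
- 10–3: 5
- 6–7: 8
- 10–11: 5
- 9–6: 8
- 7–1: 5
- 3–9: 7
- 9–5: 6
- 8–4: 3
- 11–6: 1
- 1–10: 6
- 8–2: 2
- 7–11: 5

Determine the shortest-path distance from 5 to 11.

15 m

Running Dijkstra from 5:
5: 0
9: 6  (via 5)
1: 12  (via 9)
3: 13  (via 9)
6: 14  (via 9)
11: 15  (via 6)
Shortest route: 5–9–6–11 = 15 m.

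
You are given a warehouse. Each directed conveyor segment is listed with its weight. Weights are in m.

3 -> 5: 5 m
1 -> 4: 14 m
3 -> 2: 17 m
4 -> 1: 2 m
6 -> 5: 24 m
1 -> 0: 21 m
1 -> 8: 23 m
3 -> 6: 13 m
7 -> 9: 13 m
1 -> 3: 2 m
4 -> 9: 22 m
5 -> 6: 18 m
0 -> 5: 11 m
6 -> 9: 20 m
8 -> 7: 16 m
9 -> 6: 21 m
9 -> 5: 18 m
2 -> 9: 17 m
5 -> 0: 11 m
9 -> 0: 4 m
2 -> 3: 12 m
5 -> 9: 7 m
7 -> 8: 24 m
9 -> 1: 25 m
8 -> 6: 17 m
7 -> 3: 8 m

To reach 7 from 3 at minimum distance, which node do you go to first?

5

Compare a few routes:
3 → 2 → 9 → 1 → 8 → 7: 17+17+25+23+16 = 98
3 → 6 → 9 → 1 → 8 → 7: 13+20+25+23+16 = 97
3 → 5 → 9 → 1 → 8 → 7: 5+7+25+23+16 = 76
The minimum is 76 m via 3 → 5 → 9 → 1 → 8 → 7.
So from 3 the first move is to 5.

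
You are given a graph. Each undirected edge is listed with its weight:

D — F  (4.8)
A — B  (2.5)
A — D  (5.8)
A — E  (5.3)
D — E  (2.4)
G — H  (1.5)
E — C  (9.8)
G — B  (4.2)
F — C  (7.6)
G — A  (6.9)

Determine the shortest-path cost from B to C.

Settle nodes by increasing distance from B:
B: 0
A: 2.5  (via B)
G: 4.2  (via B)
H: 5.7  (via G)
E: 7.8  (via A)
D: 8.3  (via A)
F: 13.1  (via D)
C: 17.6  (via E)
Shortest route: B–A–E–C = 17.6.

17.6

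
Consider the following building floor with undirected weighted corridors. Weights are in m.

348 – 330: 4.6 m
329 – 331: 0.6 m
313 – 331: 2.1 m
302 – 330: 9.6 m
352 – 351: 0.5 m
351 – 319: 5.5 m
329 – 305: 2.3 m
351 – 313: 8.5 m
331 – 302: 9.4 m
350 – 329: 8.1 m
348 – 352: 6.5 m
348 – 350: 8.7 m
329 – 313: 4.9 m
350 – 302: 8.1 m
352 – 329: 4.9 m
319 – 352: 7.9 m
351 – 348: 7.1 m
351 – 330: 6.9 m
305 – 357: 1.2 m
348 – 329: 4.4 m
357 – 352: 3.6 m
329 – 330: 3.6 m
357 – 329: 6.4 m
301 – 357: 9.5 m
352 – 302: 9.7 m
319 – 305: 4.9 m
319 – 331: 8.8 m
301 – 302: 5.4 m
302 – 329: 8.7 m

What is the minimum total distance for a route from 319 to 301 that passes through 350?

Best 319 to 350: 319–305–329–350 costing 15.3
Shortest 350→301: 350–302–301 = 13.5
Total via 350: 15.3 + 13.5 = 28.8 m.

28.8 m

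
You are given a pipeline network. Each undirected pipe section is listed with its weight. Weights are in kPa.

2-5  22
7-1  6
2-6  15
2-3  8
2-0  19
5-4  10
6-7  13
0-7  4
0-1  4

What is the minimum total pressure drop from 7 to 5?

45 kPa

Compare a few routes:
7–0–2–5: 4+19+22 = 45
7–6–2–5: 13+15+22 = 50
7–1–0–2–5: 6+4+19+22 = 51
Cheapest is 7–0–2–5 at 45 kPa.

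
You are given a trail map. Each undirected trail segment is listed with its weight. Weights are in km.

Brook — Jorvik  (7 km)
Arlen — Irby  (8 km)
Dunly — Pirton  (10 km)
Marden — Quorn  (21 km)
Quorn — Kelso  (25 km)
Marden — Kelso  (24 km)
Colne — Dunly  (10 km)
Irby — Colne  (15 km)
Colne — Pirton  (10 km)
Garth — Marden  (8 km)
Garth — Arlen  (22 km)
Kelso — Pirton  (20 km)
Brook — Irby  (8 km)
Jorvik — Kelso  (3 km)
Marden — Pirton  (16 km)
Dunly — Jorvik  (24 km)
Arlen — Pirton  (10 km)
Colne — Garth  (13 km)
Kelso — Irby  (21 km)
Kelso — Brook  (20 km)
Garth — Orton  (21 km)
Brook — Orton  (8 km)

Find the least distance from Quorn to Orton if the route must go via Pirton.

71 km

Shortest Quorn→Pirton: Quorn–Marden–Pirton = 37
Best Pirton to Orton: Pirton–Arlen–Irby–Brook–Orton costing 34
Total via Pirton: 37 + 34 = 71 km.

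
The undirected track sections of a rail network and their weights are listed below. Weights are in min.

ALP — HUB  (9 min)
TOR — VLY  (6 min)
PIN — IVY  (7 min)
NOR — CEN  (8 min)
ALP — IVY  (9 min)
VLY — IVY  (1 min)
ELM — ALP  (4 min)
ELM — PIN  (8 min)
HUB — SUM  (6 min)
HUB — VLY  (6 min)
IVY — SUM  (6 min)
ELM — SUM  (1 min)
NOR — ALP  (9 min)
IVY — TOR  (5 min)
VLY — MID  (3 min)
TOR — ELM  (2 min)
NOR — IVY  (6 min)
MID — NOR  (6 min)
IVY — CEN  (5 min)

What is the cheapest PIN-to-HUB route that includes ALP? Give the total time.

21 min

Shortest PIN→ALP: PIN–ELM–ALP = 12
Shortest ALP→HUB: ALP–HUB = 9
Total via ALP: 12 + 9 = 21 min.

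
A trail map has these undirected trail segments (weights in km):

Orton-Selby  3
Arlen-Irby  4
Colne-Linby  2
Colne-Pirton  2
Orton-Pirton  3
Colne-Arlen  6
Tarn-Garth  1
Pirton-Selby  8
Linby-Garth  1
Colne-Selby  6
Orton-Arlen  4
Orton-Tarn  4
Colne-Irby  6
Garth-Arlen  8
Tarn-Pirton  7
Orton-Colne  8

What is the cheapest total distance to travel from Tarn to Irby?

Settle nodes by increasing distance from Tarn:
Tarn: 0
Garth: 1  (via Tarn)
Linby: 2  (via Garth)
Colne: 4  (via Linby)
Orton: 4  (via Tarn)
Pirton: 6  (via Colne)
Selby: 7  (via Orton)
Arlen: 8  (via Orton)
Irby: 10  (via Colne)
Shortest route: Tarn → Garth → Linby → Colne → Irby = 10 km.

10 km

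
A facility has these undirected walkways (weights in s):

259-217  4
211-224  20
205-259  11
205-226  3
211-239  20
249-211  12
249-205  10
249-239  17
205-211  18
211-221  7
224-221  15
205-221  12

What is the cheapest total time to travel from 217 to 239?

Settle nodes by increasing distance from 217:
217: 0
259: 4  (via 217)
205: 15  (via 259)
226: 18  (via 205)
249: 25  (via 205)
221: 27  (via 205)
211: 33  (via 205)
239: 42  (via 249)
Shortest route: 217 → 259 → 205 → 249 → 239 = 42 s.

42 s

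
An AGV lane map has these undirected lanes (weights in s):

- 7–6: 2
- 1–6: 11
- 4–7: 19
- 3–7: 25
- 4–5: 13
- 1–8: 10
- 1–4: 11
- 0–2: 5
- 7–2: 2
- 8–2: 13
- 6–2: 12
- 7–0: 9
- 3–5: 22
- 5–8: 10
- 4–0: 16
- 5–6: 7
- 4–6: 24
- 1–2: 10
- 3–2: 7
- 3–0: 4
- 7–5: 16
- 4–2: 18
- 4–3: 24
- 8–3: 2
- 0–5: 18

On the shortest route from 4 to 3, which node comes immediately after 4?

Candidate routes:
4 - 0 - 3: 16+4 = 20
4 - 3: 24 = 24
4 - 2 - 3: 18+7 = 25
4 - 1 - 8 - 3: 11+10+2 = 23
The minimum is 20 s via 4 - 0 - 3.
So from 4 the first move is to 0.

0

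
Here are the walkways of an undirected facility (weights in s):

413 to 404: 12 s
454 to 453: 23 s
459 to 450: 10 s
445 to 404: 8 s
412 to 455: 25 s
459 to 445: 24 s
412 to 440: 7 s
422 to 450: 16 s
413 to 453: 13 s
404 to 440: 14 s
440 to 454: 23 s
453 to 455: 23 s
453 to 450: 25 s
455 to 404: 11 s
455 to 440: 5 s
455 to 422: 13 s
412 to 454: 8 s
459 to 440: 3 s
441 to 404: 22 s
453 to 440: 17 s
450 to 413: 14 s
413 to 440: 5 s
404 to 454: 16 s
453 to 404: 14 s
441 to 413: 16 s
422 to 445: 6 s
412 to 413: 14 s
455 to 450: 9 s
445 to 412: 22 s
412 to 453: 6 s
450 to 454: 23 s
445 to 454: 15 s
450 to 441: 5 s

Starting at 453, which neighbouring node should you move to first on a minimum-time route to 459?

412

Compare a few routes:
453–412–440–459: 6+7+3 = 16
453–440–459: 17+3 = 20
The minimum is 16 s via 453–412–440–459.
So from 453 the first move is to 412.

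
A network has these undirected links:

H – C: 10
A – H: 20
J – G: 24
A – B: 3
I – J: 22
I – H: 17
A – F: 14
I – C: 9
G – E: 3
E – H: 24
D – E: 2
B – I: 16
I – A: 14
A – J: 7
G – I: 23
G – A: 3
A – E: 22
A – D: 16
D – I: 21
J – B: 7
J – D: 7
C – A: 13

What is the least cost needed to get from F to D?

Candidate routes:
F–A–D: 14+16 = 30
F–A–J–D: 14+7+7 = 28
F–A–G–E–D: 14+3+3+2 = 22
The minimum is 22 via F–A–G–E–D.

22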